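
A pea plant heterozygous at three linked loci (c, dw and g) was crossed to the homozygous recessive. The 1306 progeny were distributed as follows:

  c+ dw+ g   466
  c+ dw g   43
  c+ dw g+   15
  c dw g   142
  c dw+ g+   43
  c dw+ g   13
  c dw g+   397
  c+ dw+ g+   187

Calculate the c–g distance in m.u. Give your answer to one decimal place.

27.3 m.u.

The two most frequent reciprocal classes, c+ dw+ g and c dw g+, are the parental types, so the F1 was c+ dw+ g / c dw g+.
The two rarest classes, c dw+ g and c+ dw g+, are the double crossovers. Comparing them with the parentals, only the c allele has switched, so c is the middle locus and the order is g – c – dw.
Crossovers in the g–c interval produce the single-crossover classes c+ dw+ g+ and c dw g (187 + 142 = 329) plus the double crossovers (28).
RF(g–c) = (329 + 28) / 1306 = 357/1306 = 0.2734 → 27.3 m.u.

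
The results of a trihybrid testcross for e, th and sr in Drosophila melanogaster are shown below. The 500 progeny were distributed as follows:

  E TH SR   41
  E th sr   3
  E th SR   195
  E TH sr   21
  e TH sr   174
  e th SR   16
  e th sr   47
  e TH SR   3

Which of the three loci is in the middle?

The two most frequent reciprocal classes, E th SR and e TH sr, are the parental types, so the F1 was E th SR / e TH sr.
The two rarest classes, E th sr and e TH SR, are the double crossovers. Comparing them with the parentals, only the sr allele has switched, so sr is the middle locus and the order is th – sr – e.

sr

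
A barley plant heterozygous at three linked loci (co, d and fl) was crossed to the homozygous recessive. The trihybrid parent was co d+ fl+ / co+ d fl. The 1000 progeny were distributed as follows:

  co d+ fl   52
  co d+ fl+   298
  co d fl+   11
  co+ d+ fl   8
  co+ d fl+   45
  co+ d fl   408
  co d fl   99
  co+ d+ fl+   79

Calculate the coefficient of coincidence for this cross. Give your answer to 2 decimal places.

The two rarest classes, co d fl+ and co+ d+ fl, are the double crossovers. Comparing them with the parentals, only the d allele has switched, so d is the middle locus and the order is fl – d – co.
fl–d: (97 + 19)/1000 = 0.1160; d–co: (178 + 19)/1000 = 0.1970.
Expected DCO frequency = 0.1160 × 0.1970 ≈ 0.02285; observed = 19/1000 ≈ 0.01900.
Coefficient of coincidence = 0.01900/0.02285 ≈ 0.83.

0.83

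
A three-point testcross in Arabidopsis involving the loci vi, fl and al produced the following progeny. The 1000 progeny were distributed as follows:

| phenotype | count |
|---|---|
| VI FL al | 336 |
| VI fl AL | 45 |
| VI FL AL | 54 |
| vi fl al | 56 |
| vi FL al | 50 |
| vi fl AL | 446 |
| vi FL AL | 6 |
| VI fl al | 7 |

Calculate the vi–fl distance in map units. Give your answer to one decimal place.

10.8 map units

The two most frequent reciprocal classes, VI FL al and vi fl AL, are the parental types, so the F1 was VI FL al / vi fl AL.
The two rarest classes, VI fl al and vi FL AL, are the double crossovers. Comparing them with the parentals, only the fl allele has switched, so fl is the middle locus and the order is vi – fl – al.
Crossovers in the vi–fl interval produce the single-crossover classes vi FL al and VI fl AL (50 + 45 = 95) plus the double crossovers (13).
RF(vi–fl) = (95 + 13) / 1000 = 108/1000 = 0.1080 → 10.8 map units.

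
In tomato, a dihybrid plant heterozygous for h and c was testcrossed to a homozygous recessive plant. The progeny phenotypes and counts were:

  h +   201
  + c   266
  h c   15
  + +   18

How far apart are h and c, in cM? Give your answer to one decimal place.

6.6 cM

The two most frequent classes, + c (266) and h + (201), are the parental types, so the F1 was + c / h +.
The recombinant classes are + + and h c: 18 + 15 = 33.
Recombination frequency = 33/500 = 0.0660 ≈ 6.6%, i.e. 6.6 cM.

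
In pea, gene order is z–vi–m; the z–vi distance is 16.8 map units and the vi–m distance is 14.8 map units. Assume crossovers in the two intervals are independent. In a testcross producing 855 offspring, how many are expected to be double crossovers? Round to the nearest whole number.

Map distances give recombination frequencies of 0.168 and 0.148 for the two intervals.
With no interference, expected double-crossover frequency = 0.168 × 0.148 = 0.02486.
Expected number = 0.02486 × 855 = 21.26 ≈ 21.

21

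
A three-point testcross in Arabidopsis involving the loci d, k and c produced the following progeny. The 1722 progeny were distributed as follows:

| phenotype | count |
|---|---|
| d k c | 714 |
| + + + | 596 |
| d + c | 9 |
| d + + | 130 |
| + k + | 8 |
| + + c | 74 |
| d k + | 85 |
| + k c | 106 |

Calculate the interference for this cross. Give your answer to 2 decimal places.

0.34

The two most frequent reciprocal classes, + + + and d k c, are the parental types, so the F1 was + + + / d k c.
The two rarest classes, + k + and d + c, are the double crossovers. Comparing them with the parentals, only the k allele has switched, so k is the middle locus and the order is c – k – d.
c–k: (159 + 17)/1722 = 0.1022; k–d: (236 + 17)/1722 = 0.1469.
Expected DCO frequency = 0.1022 × 0.1469 ≈ 0.01501; observed = 17/1722 ≈ 0.00987.
Coefficient of coincidence = 0.00987/0.01501 ≈ 0.66; interference = 1 − 0.66 = 0.34.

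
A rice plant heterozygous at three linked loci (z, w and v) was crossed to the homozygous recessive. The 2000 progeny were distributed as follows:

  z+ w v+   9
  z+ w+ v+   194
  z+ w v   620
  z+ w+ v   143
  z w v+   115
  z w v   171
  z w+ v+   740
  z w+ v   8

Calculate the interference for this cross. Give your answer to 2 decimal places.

The two most frequent reciprocal classes, z w+ v+ and z+ w v, are the parental types, so the F1 was z w+ v+ / z+ w v.
The two rarest classes, z w+ v and z+ w v+, are the double crossovers. Comparing them with the parentals, only the v allele has switched, so v is the middle locus and the order is w – v – z.
w–v: (258 + 17)/2000 = 0.1375; v–z: (365 + 17)/2000 = 0.1910.
Expected DCO frequency = 0.1375 × 0.1910 ≈ 0.02626; observed = 17/2000 ≈ 0.00850.
Coefficient of coincidence = 0.00850/0.02626 ≈ 0.32; interference = 1 − 0.32 = 0.68.

0.68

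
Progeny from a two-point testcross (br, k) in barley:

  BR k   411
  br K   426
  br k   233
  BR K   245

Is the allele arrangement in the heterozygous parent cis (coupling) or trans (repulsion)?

The two most frequent classes are BR k (411) and br K (426); these are the parental (non-recombinant) types.
So the F1 carried BR k on one chromosome and br K on the other — the recessive alleles are on opposite chromosomes (trans / repulsion).

trans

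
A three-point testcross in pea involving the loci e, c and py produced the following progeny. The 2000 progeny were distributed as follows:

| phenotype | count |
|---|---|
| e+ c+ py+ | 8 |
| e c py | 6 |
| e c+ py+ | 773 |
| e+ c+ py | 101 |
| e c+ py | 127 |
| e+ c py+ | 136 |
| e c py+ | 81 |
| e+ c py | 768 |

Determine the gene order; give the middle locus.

The two most frequent reciprocal classes, e c+ py+ and e+ c py, are the parental types, so the F1 was e c+ py+ / e+ c py.
The two rarest classes, e+ c+ py+ and e c py, are the double crossovers. Comparing them with the parentals, only the e allele has switched, so e is the middle locus and the order is c – e – py.

e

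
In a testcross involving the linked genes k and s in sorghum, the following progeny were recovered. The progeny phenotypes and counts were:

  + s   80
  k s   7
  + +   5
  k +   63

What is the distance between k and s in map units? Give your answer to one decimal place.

The two most frequent classes, + s (80) and k + (63), are the parental types, so the F1 was + s / k +.
The recombinant classes are + + and k s: 5 + 7 = 12.
Recombination frequency = 12/155 = 0.0774 ≈ 7.7%, i.e. 7.7 map units.

7.7 map units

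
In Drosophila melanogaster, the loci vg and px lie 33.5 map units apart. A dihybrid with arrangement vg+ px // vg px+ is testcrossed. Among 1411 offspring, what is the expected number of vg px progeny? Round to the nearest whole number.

A map distance of 33.5 map units corresponds to a recombination frequency of 0.335.
The F1 is vg+ px / vg px+, so vg px is a recombinant gamete class with expected frequency r/2 = 0.335/2 = 0.1675.
Expected number = 0.1675 × 1411 = 236.34 ≈ 236.

236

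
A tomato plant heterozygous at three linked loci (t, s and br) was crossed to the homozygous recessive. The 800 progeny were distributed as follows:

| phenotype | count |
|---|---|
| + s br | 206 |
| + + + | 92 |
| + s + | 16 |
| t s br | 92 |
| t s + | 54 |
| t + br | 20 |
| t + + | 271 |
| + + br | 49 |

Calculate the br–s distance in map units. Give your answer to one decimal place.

17.4 map units

The two most frequent reciprocal classes, + s br and t + +, are the parental types, so the F1 was + s br / t + +.
The two rarest classes, + s + and t + br, are the double crossovers. Comparing them with the parentals, only the br allele has switched, so br is the middle locus and the order is s – br – t.
Crossovers in the s–br interval produce the single-crossover classes + + br and t s + (49 + 54 = 103) plus the double crossovers (36).
RF(s–br) = (103 + 36) / 800 = 139/800 = 0.1737 → 17.4 map units.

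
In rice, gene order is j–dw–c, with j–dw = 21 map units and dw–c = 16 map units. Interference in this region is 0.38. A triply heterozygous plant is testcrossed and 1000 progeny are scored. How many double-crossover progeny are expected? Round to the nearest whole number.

Map distances give recombination frequencies of 0.210 and 0.160 for the two intervals.
With interference 0.38 (so coincidence = 0.62), expected double-crossover frequency = 0.210 × 0.160 × 0.62 = 0.02083.
Expected number = 0.02083 × 1000 = 20.83 ≈ 21.

21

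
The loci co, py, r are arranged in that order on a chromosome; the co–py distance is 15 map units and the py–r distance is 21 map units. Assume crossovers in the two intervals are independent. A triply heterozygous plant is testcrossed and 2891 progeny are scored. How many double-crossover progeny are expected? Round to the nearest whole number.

Map distances give recombination frequencies of 0.150 and 0.210 for the two intervals.
With no interference, expected double-crossover frequency = 0.150 × 0.210 = 0.03150.
Expected number = 0.03150 × 2891 = 91.07 ≈ 91.

91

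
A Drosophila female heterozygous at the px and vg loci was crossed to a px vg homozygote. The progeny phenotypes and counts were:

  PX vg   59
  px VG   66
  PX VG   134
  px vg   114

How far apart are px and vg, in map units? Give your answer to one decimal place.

The two most frequent classes, PX VG (134) and px vg (114), are the parental types, so the F1 was PX VG / px vg.
The recombinant classes are PX vg and px VG: 59 + 66 = 125.
Recombination frequency = 125/373 = 0.3351 ≈ 33.5%, i.e. 33.5 map units.

33.5 map units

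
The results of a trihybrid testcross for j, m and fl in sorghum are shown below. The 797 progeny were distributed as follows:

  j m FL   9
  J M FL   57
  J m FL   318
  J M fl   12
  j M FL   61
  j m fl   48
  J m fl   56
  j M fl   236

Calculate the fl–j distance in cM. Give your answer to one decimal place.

The two most frequent reciprocal classes, j M fl and J m FL, are the parental types, so the F1 was j M fl / J m FL.
The two rarest classes, J M fl and j m FL, are the double crossovers. Comparing them with the parentals, only the j allele has switched, so j is the middle locus and the order is fl – j – m.
Crossovers in the fl–j interval produce the single-crossover classes j M FL and J m fl (61 + 56 = 117) plus the double crossovers (21).
RF(fl–j) = (117 + 21) / 797 = 138/797 = 0.1731 → 17.3 cM.

17.3 cM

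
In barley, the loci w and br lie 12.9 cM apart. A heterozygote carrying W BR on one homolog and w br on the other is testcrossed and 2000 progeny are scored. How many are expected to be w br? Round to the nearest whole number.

A map distance of 12.9 cM corresponds to a recombination frequency of 0.129.
The F1 is W BR / w br, so w br is a parental gamete class with expected frequency (1 − r)/2 = 0.871/2 = 0.4355.
Expected number = 0.4355 × 2000 = 871.00 ≈ 871.

871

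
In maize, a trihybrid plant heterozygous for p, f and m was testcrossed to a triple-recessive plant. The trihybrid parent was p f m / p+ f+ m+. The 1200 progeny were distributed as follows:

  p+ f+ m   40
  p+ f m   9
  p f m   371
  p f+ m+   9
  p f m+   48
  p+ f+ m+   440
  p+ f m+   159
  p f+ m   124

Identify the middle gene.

The two rarest classes, p+ f m and p f+ m+, are the double crossovers. Comparing them with the parentals, only the p allele has switched, so p is the middle locus and the order is m – p – f.

p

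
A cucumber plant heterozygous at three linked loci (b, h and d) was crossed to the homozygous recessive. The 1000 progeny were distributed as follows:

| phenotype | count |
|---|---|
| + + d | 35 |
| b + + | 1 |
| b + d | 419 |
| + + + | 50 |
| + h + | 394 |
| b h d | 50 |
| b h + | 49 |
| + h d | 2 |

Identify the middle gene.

The two most frequent reciprocal classes, b + d and + h +, are the parental types, so the F1 was b + d / + h +.
The two rarest classes, b + + and + h d, are the double crossovers. Comparing them with the parentals, only the d allele has switched, so d is the middle locus and the order is h – d – b.

d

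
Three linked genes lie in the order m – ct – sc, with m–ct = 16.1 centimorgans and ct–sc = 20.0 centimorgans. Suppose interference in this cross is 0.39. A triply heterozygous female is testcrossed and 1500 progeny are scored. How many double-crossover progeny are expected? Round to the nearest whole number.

Map distances give recombination frequencies of 0.161 and 0.200 for the two intervals.
With interference 0.39 (so coincidence = 0.61), expected double-crossover frequency = 0.161 × 0.200 × 0.61 = 0.01964.
Expected number = 0.01964 × 1500 = 29.46 ≈ 29.

29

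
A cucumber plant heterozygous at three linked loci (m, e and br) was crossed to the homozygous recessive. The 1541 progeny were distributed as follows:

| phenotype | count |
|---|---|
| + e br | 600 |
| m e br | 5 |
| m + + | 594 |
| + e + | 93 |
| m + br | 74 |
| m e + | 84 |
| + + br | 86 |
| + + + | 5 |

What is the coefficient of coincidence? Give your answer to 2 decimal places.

0.48

The two most frequent reciprocal classes, + e br and m + +, are the parental types, so the F1 was + e br / m + +.
The two rarest classes, m e br and + + +, are the double crossovers. Comparing them with the parentals, only the m allele has switched, so m is the middle locus and the order is e – m – br.
e–m: (170 + 10)/1541 = 0.1168; m–br: (167 + 10)/1541 = 0.1149.
Expected DCO frequency = 0.1168 × 0.1149 ≈ 0.01342; observed = 10/1541 ≈ 0.00649.
Coefficient of coincidence = 0.00649/0.01342 ≈ 0.48.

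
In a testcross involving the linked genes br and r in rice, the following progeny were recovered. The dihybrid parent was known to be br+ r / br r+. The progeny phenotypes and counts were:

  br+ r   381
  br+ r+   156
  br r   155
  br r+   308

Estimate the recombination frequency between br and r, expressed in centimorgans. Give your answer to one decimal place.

The recombinant classes are br+ r+ and br r: 156 + 155 = 311.
Recombination frequency = 311/1000 = 0.3110 ≈ 31.1%, i.e. 31.1 centimorgans.

31.1 centimorgans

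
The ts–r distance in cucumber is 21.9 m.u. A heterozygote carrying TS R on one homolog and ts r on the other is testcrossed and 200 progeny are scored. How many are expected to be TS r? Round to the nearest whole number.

A map distance of 21.9 m.u. corresponds to a recombination frequency of 0.219.
The F1 is TS R / ts r, so TS r is a recombinant gamete class with expected frequency r/2 = 0.219/2 = 0.1095.
Expected number = 0.1095 × 200 = 21.90 ≈ 22.

22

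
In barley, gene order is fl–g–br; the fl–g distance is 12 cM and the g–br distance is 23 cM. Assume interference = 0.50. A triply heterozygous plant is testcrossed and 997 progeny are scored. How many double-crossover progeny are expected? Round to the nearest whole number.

Map distances give recombination frequencies of 0.120 and 0.230 for the two intervals.
With interference 0.50 (so coincidence = 0.50), expected double-crossover frequency = 0.120 × 0.230 × 0.50 = 0.01380.
Expected number = 0.01380 × 997 = 13.76 ≈ 14.

14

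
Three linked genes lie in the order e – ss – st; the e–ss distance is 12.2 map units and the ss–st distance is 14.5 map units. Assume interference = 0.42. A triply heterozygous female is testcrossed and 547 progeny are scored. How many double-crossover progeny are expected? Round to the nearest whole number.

Map distances give recombination frequencies of 0.122 and 0.145 for the two intervals.
With interference 0.42 (so coincidence = 0.58), expected double-crossover frequency = 0.122 × 0.145 × 0.58 = 0.01026.
Expected number = 0.01026 × 547 = 5.61 ≈ 6.

6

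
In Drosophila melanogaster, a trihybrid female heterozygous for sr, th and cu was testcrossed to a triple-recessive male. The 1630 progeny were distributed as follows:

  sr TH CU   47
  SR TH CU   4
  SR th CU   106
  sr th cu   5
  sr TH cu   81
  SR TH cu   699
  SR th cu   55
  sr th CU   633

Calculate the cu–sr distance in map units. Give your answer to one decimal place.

The two most frequent reciprocal classes, SR TH cu and sr th CU, are the parental types, so the F1 was SR TH cu / sr th CU.
The two rarest classes, SR TH CU and sr th cu, are the double crossovers. Comparing them with the parentals, only the cu allele has switched, so cu is the middle locus and the order is sr – cu – th.
Crossovers in the sr–cu interval produce the single-crossover classes sr TH cu and SR th CU (81 + 106 = 187) plus the double crossovers (9).
RF(sr–cu) = (187 + 9) / 1630 = 196/1630 = 0.1202 → 12.0 map units.

12.0 map units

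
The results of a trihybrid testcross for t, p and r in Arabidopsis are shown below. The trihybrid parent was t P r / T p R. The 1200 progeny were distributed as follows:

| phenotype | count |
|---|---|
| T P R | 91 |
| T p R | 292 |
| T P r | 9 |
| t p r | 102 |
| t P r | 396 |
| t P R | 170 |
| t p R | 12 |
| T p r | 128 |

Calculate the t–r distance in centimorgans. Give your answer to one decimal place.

The two rarest classes, T P r and t p R, are the double crossovers. Comparing them with the parentals, only the t allele has switched, so t is the middle locus and the order is r – t – p.
Crossovers in the r–t interval produce the single-crossover classes t P R and T p r (170 + 128 = 298) plus the double crossovers (21).
RF(r–t) = (298 + 21) / 1200 = 319/1200 = 0.2658 → 26.6 centimorgans.

26.6 centimorgans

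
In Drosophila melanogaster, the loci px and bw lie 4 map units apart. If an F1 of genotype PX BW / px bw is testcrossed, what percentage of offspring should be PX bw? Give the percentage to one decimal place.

2.0%

A map distance of 4 map units corresponds to a recombination frequency of 0.040.
The F1 is PX BW / px bw, so PX bw is a recombinant gamete class with expected frequency r/2 = 0.040/2 = 0.0200.
That is 0.0200 = 2.0% of the progeny.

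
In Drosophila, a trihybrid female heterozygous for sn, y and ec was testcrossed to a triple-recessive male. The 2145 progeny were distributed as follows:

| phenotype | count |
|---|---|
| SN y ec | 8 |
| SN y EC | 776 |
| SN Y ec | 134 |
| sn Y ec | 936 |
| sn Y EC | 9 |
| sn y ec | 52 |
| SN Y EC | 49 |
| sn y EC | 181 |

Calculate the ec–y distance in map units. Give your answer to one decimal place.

5.5 map units

The two most frequent reciprocal classes, sn Y ec and SN y EC, are the parental types, so the F1 was sn Y ec / SN y EC.
The two rarest classes, sn Y EC and SN y ec, are the double crossovers. Comparing them with the parentals, only the ec allele has switched, so ec is the middle locus and the order is sn – ec – y.
Crossovers in the ec–y interval produce the single-crossover classes sn y ec and SN Y EC (52 + 49 = 101) plus the double crossovers (17).
RF(ec–y) = (101 + 17) / 2145 = 118/2145 = 0.0550 → 5.5 map units.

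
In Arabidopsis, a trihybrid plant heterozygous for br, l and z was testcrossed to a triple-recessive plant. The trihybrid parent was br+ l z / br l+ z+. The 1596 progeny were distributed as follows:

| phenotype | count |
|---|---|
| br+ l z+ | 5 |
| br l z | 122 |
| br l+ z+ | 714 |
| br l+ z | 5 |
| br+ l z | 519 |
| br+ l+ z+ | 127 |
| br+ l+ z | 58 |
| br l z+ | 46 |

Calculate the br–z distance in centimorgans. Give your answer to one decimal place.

16.2 centimorgans

The two rarest classes, br+ l z+ and br l+ z, are the double crossovers. Comparing them with the parentals, only the z allele has switched, so z is the middle locus and the order is l – z – br.
Crossovers in the z–br interval produce the single-crossover classes br l z and br+ l+ z+ (122 + 127 = 249) plus the double crossovers (10).
RF(z–br) = (249 + 10) / 1596 = 259/1596 = 0.1623 → 16.2 centimorgans.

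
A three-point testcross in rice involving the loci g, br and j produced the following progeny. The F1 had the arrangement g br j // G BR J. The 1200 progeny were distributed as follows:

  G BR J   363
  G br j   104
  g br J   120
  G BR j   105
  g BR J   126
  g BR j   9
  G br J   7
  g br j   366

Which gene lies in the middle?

br

The two rarest classes, g BR j and G br J, are the double crossovers. Comparing them with the parentals, only the br allele has switched, so br is the middle locus and the order is g – br – j.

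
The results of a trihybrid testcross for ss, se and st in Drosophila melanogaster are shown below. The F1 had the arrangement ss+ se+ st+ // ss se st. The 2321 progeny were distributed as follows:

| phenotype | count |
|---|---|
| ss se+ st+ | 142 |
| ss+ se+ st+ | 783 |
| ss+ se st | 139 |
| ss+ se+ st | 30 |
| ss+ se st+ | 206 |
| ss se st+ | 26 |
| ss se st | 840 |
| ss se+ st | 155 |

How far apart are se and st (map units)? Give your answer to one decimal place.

18.0 map units

The two rarest classes, ss+ se+ st and ss se st+, are the double crossovers. Comparing them with the parentals, only the st allele has switched, so st is the middle locus and the order is se – st – ss.
Crossovers in the se–st interval produce the single-crossover classes ss+ se st+ and ss se+ st (206 + 155 = 361) plus the double crossovers (56).
RF(se–st) = (361 + 56) / 2321 = 417/2321 = 0.1797 → 18.0 map units.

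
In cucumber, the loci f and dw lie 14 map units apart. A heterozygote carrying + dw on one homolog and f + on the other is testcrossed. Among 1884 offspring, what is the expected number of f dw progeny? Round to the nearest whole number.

132

A map distance of 14 map units corresponds to a recombination frequency of 0.140.
The F1 is + dw / f +, so f dw is a recombinant gamete class with expected frequency r/2 = 0.140/2 = 0.0700.
Expected number = 0.0700 × 1884 = 131.88 ≈ 132.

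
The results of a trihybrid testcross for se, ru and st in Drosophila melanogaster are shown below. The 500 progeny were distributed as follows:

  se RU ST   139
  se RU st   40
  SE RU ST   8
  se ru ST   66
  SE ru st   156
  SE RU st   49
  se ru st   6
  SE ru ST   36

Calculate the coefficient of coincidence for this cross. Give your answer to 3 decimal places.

0.603

The two most frequent reciprocal classes, SE ru st and se RU ST, are the parental types, so the F1 was SE ru st / se RU ST.
The two rarest classes, se ru st and SE RU ST, are the double crossovers. Comparing them with the parentals, only the se allele has switched, so se is the middle locus and the order is ru – se – st.
ru–se: (115 + 14)/500 = 0.2580; se–st: (76 + 14)/500 = 0.1800.
Expected DCO frequency = 0.2580 × 0.1800 ≈ 0.04644; observed = 14/500 ≈ 0.02800.
Coefficient of coincidence = 0.02800/0.04644 ≈ 0.603.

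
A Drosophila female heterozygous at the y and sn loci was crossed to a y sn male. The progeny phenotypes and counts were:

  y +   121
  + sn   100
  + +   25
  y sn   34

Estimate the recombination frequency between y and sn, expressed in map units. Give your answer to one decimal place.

21.1 map units

The two most frequent classes, + sn (100) and y + (121), are the parental types, so the F1 was + sn / y +.
The recombinant classes are + + and y sn: 25 + 34 = 59.
Recombination frequency = 59/280 = 0.2107 ≈ 21.1%, i.e. 21.1 map units.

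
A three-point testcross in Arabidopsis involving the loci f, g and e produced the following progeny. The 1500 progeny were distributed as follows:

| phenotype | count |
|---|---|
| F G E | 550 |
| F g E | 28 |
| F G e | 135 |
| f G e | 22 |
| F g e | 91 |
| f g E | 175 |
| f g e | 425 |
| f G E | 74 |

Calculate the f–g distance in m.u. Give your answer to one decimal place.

14.3 m.u.

The two most frequent reciprocal classes, F G E and f g e, are the parental types, so the F1 was F G E / f g e.
The two rarest classes, F g E and f G e, are the double crossovers. Comparing them with the parentals, only the g allele has switched, so g is the middle locus and the order is f – g – e.
Crossovers in the f–g interval produce the single-crossover classes f G E and F g e (74 + 91 = 165) plus the double crossovers (50).
RF(f–g) = (165 + 50) / 1500 = 215/1500 = 0.1433 → 14.3 m.u.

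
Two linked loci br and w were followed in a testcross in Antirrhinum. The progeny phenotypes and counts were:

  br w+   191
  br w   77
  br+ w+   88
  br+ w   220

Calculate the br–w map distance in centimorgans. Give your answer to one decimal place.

28.6 centimorgans

The two most frequent classes, br+ w (220) and br w+ (191), are the parental types, so the F1 was br+ w / br w+.
The recombinant classes are br+ w+ and br w: 88 + 77 = 165.
Recombination frequency = 165/576 = 0.2865 ≈ 28.6%, i.e. 28.6 centimorgans.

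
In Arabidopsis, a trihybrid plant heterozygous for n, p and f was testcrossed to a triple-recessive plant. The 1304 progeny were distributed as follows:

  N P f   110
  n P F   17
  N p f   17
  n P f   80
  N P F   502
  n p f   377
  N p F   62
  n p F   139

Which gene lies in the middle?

The two most frequent reciprocal classes, N P F and n p f, are the parental types, so the F1 was N P F / n p f.
The two rarest classes, n P F and N p f, are the double crossovers. Comparing them with the parentals, only the n allele has switched, so n is the middle locus and the order is p – n – f.

n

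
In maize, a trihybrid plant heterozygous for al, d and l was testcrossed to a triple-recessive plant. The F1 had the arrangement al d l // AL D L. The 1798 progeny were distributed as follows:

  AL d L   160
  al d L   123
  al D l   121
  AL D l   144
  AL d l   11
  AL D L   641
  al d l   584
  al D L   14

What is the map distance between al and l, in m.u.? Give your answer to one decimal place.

The two rarest classes, AL d l and al D L, are the double crossovers. Comparing them with the parentals, only the al allele has switched, so al is the middle locus and the order is d – al – l.
Crossovers in the al–l interval produce the single-crossover classes al d L and AL D l (123 + 144 = 267) plus the double crossovers (25).
RF(al–l) = (267 + 25) / 1798 = 292/1798 = 0.1624 → 16.2 m.u.

16.2 m.u.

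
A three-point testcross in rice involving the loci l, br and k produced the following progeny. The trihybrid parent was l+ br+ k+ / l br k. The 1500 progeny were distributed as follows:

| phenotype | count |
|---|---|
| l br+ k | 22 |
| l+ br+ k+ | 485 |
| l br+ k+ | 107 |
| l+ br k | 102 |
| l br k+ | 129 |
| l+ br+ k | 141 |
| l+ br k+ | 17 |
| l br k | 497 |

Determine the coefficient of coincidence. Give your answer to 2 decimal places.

The two rarest classes, l+ br k+ and l br+ k, are the double crossovers. Comparing them with the parentals, only the br allele has switched, so br is the middle locus and the order is l – br – k.
l–br: (209 + 39)/1500 = 0.1653; br–k: (270 + 39)/1500 = 0.2060.
Expected DCO frequency = 0.1653 × 0.2060 ≈ 0.03405; observed = 39/1500 ≈ 0.02600.
Coefficient of coincidence = 0.02600/0.03405 ≈ 0.76.

0.76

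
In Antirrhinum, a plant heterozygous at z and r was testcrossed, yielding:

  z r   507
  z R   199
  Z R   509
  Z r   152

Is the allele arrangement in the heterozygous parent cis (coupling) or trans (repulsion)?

The two most frequent classes are Z R (509) and z r (507); these are the parental (non-recombinant) types.
So the F1 carried Z R on one chromosome and z r on the other — the recessive alleles are on the same chromosome (cis / coupling).

cis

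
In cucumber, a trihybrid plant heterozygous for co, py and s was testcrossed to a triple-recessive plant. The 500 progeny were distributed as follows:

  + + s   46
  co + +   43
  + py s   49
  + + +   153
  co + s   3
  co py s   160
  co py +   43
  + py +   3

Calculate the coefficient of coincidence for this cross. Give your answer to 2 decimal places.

The two most frequent reciprocal classes, + + + and co py s, are the parental types, so the F1 was + + + / co py s.
The two rarest classes, + py + and co + s, are the double crossovers. Comparing them with the parentals, only the py allele has switched, so py is the middle locus and the order is s – py – co.
s–py: (89 + 6)/500 = 0.1900; py–co: (92 + 6)/500 = 0.1960.
Expected DCO frequency = 0.1900 × 0.1960 ≈ 0.03724; observed = 6/500 ≈ 0.01200.
Coefficient of coincidence = 0.01200/0.03724 ≈ 0.32.

0.32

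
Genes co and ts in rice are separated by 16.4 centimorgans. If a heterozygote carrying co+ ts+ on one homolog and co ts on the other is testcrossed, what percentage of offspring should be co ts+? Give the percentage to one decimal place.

8.2%

A map distance of 16.4 centimorgans corresponds to a recombination frequency of 0.164.
The F1 is co+ ts+ / co ts, so co ts+ is a recombinant gamete class with expected frequency r/2 = 0.164/2 = 0.0820.
That is 0.0820 = 8.2% of the progeny.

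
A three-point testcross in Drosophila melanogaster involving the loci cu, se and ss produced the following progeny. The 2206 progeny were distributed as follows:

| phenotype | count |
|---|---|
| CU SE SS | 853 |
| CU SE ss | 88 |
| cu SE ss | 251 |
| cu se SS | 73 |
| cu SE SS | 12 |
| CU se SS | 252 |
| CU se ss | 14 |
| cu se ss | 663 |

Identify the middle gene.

The two most frequent reciprocal classes, CU SE SS and cu se ss, are the parental types, so the F1 was CU SE SS / cu se ss.
The two rarest classes, cu SE SS and CU se ss, are the double crossovers. Comparing them with the parentals, only the cu allele has switched, so cu is the middle locus and the order is ss – cu – se.

cu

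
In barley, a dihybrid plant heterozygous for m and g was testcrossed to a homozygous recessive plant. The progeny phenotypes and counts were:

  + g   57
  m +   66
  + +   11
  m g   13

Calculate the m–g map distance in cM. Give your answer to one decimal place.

The two most frequent classes, + g (57) and m + (66), are the parental types, so the F1 was + g / m +.
The recombinant classes are + + and m g: 11 + 13 = 24.
Recombination frequency = 24/147 = 0.1633 ≈ 16.3%, i.e. 16.3 cM.

16.3 cM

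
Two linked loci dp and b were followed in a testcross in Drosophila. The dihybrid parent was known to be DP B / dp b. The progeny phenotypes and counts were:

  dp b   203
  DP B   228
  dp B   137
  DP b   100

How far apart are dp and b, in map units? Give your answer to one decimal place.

35.5 map units

The recombinant classes are DP b and dp B: 100 + 137 = 237.
Recombination frequency = 237/668 = 0.3548 ≈ 35.5%, i.e. 35.5 map units.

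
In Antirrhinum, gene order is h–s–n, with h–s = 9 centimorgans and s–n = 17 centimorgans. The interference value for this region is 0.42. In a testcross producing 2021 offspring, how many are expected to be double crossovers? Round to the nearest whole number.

18

Map distances give recombination frequencies of 0.090 and 0.170 for the two intervals.
With interference 0.42 (so coincidence = 0.58), expected double-crossover frequency = 0.090 × 0.170 × 0.58 = 0.00887.
Expected number = 0.00887 × 2021 = 17.93 ≈ 18.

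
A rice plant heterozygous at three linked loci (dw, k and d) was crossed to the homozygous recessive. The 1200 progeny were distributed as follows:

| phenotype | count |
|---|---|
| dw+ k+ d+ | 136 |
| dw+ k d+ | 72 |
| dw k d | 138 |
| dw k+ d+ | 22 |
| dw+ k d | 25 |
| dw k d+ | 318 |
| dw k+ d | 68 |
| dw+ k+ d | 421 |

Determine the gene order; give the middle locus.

k

The two most frequent reciprocal classes, dw k d+ and dw+ k+ d, are the parental types, so the F1 was dw k d+ / dw+ k+ d.
The two rarest classes, dw k+ d+ and dw+ k d, are the double crossovers. Comparing them with the parentals, only the k allele has switched, so k is the middle locus and the order is d – k – dw.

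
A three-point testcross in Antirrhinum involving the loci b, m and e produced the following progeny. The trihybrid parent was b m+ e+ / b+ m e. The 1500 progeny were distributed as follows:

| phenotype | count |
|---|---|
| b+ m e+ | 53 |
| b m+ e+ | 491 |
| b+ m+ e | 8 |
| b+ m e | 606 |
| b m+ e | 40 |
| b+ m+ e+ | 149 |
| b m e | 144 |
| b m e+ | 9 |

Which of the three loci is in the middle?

m

The two rarest classes, b m e+ and b+ m+ e, are the double crossovers. Comparing them with the parentals, only the m allele has switched, so m is the middle locus and the order is e – m – b.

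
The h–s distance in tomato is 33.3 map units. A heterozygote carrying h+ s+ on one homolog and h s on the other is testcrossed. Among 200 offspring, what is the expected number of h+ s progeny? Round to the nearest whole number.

A map distance of 33.3 map units corresponds to a recombination frequency of 0.333.
The F1 is h+ s+ / h s, so h+ s is a recombinant gamete class with expected frequency r/2 = 0.333/2 = 0.1665.
Expected number = 0.1665 × 200 = 33.30 ≈ 33.

33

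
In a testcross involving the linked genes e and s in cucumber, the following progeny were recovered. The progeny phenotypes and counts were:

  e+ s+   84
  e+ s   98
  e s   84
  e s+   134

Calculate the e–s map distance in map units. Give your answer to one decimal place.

42.0 map units

The two most frequent classes, e+ s (98) and e s+ (134), are the parental types, so the F1 was e+ s / e s+.
The recombinant classes are e+ s+ and e s: 84 + 84 = 168.
Recombination frequency = 168/400 = 0.4200 ≈ 42.0%, i.e. 42.0 map units.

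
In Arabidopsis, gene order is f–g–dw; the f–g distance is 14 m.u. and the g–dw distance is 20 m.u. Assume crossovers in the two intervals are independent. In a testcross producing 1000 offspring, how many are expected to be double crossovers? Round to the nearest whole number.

28

Map distances give recombination frequencies of 0.140 and 0.200 for the two intervals.
With no interference, expected double-crossover frequency = 0.140 × 0.200 = 0.02800.
Expected number = 0.02800 × 1000 = 28.00 ≈ 28.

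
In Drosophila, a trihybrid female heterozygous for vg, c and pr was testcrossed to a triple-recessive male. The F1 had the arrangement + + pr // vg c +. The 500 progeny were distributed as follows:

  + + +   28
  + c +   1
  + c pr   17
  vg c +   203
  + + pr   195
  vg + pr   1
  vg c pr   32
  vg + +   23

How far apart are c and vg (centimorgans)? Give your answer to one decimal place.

8.4 centimorgans

The two rarest classes, vg + pr and + c +, are the double crossovers. Comparing them with the parentals, only the vg allele has switched, so vg is the middle locus and the order is pr – vg – c.
Crossovers in the vg–c interval produce the single-crossover classes + c pr and vg + + (17 + 23 = 40) plus the double crossovers (2).
RF(vg–c) = (40 + 2) / 500 = 42/500 = 0.0840 → 8.4 centimorgans.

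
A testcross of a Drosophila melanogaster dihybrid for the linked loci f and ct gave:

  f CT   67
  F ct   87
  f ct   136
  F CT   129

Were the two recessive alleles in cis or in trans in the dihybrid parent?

The two most frequent classes are F CT (129) and f ct (136); these are the parental (non-recombinant) types.
So the F1 carried F CT on one chromosome and f ct on the other — the recessive alleles are on the same chromosome (cis / coupling).

cis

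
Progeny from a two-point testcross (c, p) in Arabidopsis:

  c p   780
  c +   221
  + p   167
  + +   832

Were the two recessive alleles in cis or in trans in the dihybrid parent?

cis

The two most frequent classes are + + (832) and c p (780); these are the parental (non-recombinant) types.
So the F1 carried + + on one chromosome and c p on the other — the recessive alleles are on the same chromosome (cis / coupling).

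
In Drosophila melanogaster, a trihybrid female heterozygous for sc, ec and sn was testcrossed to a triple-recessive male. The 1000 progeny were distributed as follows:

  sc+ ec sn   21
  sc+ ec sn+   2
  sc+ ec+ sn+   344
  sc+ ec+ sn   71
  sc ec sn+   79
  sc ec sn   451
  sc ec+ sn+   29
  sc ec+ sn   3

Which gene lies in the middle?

ec

The two most frequent reciprocal classes, sc ec sn and sc+ ec+ sn+, are the parental types, so the F1 was sc ec sn / sc+ ec+ sn+.
The two rarest classes, sc ec+ sn and sc+ ec sn+, are the double crossovers. Comparing them with the parentals, only the ec allele has switched, so ec is the middle locus and the order is sn – ec – sc.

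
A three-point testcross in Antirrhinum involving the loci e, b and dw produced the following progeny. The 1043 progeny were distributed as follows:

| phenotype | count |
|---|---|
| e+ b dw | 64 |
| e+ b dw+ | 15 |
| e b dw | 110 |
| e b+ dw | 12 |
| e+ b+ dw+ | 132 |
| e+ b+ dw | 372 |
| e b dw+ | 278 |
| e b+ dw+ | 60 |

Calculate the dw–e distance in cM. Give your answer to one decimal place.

25.8 cM

The two most frequent reciprocal classes, e b dw+ and e+ b+ dw, are the parental types, so the F1 was e b dw+ / e+ b+ dw.
The two rarest classes, e+ b dw+ and e b+ dw, are the double crossovers. Comparing them with the parentals, only the e allele has switched, so e is the middle locus and the order is b – e – dw.
Crossovers in the e–dw interval produce the single-crossover classes e b dw and e+ b+ dw+ (110 + 132 = 242) plus the double crossovers (27).
RF(e–dw) = (242 + 27) / 1043 = 269/1043 = 0.2579 → 25.8 cM.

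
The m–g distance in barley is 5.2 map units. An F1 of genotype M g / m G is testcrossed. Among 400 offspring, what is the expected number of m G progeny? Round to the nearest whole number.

190

A map distance of 5.2 map units corresponds to a recombination frequency of 0.052.
The F1 is M g / m G, so m G is a parental gamete class with expected frequency (1 − r)/2 = 0.948/2 = 0.4740.
Expected number = 0.4740 × 400 = 189.60 ≈ 190.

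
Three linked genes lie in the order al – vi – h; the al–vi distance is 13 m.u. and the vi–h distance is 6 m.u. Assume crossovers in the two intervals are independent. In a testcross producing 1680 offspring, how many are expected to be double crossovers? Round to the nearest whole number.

Map distances give recombination frequencies of 0.130 and 0.060 for the two intervals.
With no interference, expected double-crossover frequency = 0.130 × 0.060 = 0.00780.
Expected number = 0.00780 × 1680 = 13.10 ≈ 13.

13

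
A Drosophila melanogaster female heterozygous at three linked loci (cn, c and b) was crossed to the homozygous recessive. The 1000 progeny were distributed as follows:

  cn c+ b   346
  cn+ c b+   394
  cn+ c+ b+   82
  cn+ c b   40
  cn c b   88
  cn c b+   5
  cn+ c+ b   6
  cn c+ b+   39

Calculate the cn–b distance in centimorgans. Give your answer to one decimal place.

9.0 centimorgans

The two most frequent reciprocal classes, cn c+ b and cn+ c b+, are the parental types, so the F1 was cn c+ b / cn+ c b+.
The two rarest classes, cn+ c+ b and cn c b+, are the double crossovers. Comparing them with the parentals, only the cn allele has switched, so cn is the middle locus and the order is c – cn – b.
Crossovers in the cn–b interval produce the single-crossover classes cn c+ b+ and cn+ c b (39 + 40 = 79) plus the double crossovers (11).
RF(cn–b) = (79 + 11) / 1000 = 90/1000 = 0.0900 → 9.0 centimorgans.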